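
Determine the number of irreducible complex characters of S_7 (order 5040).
15

Solution. The number of irreducible complex representations of a finite group equals its number of conjugacy classes. Conjugacy classes in S_7 correspond to cycle types, i.e. partitions of 7; there are p(7) = 15 of them, so S_7 (order 5040) has exactly 15 irreducible complex representations.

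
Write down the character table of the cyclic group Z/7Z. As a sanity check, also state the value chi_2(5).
Character table of Z/7Z (irreps indexed chi_0,...,chi_6 with chi_k(m) = zeta_7^(k*m), zeta_7 = exp(2*pi*i/7)):
  irrep \ class  {0} (size 1)  {1} (size 1)    {2} (size 1)    {3} (size 1)    {4} (size 1)    {5} (size 1)    {6} (size 1)  
  chi_0          1             1               1               1               1               1               1             
  chi_1          1             exp(2*I*pi/7)   exp(4*I*pi/7)   exp(6*I*pi/7)   exp(-6*I*pi/7)  exp(-4*I*pi/7)  exp(-2*I*pi/7)
  chi_2          1             exp(4*I*pi/7)   exp(-6*I*pi/7)  exp(-2*I*pi/7)  exp(2*I*pi/7)   exp(6*I*pi/7)   exp(-4*I*pi/7)
  chi_3          1             exp(6*I*pi/7)   exp(-2*I*pi/7)  exp(4*I*pi/7)   exp(-4*I*pi/7)  exp(2*I*pi/7)   exp(-6*I*pi/7)
  chi_4          1             exp(-6*I*pi/7)  exp(2*I*pi/7)   exp(-4*I*pi/7)  exp(4*I*pi/7)   exp(-2*I*pi/7)  exp(6*I*pi/7) 
  chi_5          1             exp(-4*I*pi/7)  exp(6*I*pi/7)   exp(2*I*pi/7)   exp(-2*I*pi/7)  exp(-6*I*pi/7)  exp(4*I*pi/7) 
  chi_6          1             exp(-2*I*pi/7)  exp(-4*I*pi/7)  exp(-6*I*pi/7)  exp(6*I*pi/7)   exp(4*I*pi/7)   exp(2*I*pi/7) 

Spot check: chi_2(5) = zeta_7^(2*5) = zeta_7^10 = exp(6*I*pi/7).

Z/7Z is abelian, so all 7 irreducible complex representations are 1-dimensional. They are given by chi_k(m) = zeta_7^(k*m) for k = 0,...,6. Row orthogonality: sum_m chi_k(m) conj(chi_l(m)) = 7 * [k = l].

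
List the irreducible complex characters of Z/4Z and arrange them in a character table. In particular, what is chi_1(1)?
Character table of Z/4Z (irreps indexed chi_0,...,chi_3 with chi_k(m) = zeta_4^(k*m), zeta_4 = exp(2*pi*i/4)):
  irrep \ class  {0} (size 1)  {1} (size 1)  {2} (size 1)  {3} (size 1)
  chi_0          1             1             1             1           
  chi_1          1             I             -1            -I          
  chi_2          1             -1            1             -1          
  chi_3          1             -I            -1            I           

Spot check: chi_1(1) = zeta_4^(1*1) = zeta_4^1 = I.

Proof sketch: Z/4Z is abelian, so all 4 irreducible complex representations are 1-dimensional. They are given by chi_k(m) = zeta_4^(k*m) for k = 0,...,3. Row orthogonality: sum_m chi_k(m) conj(chi_l(m)) = 4 * [k = l].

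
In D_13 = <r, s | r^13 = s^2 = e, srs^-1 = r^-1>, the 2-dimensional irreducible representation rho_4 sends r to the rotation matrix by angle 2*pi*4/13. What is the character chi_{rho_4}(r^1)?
chi_{rho_4}(r^1) = 2*cos(2*pi*4*1/13) = -2*cos(5*pi/13)

rho_4(r^1) is rotation by angle 2*pi*4*1/13, whose trace is 2*cos(2*pi*4*1/13) = -2*cos(5*pi/13).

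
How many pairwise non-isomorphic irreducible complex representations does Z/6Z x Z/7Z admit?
42

Why: The number of irreducible complex representations of a finite group equals its number of conjugacy classes. Z/6Z x Z/7Z is abelian of order 42, so every element is its own conjugacy class: 42 classes, so Z/6Z x Z/7Z (order 42) has exactly 42 irreducible complex representations.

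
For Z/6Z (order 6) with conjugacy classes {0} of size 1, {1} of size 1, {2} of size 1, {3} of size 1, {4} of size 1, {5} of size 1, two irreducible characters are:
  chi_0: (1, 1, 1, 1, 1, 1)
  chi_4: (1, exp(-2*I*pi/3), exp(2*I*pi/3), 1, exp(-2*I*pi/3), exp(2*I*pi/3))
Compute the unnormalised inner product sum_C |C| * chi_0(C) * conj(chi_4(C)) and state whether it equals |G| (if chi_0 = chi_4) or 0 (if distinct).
Sum = 0; so <chi_0, chi_4> = 0 (distinct irreducibles are orthogonal).

Derivation: Compute term by term over conjugacy classes (|C| * chi_0(C) * conj(chi_4(C))):
  1*(1)*conj(1) + 1*(1)*conj(exp(-2*I*pi/3)) + 1*(1)*conj(exp(2*I*pi/3)) + 1*(1)*conj(1) + 1*(1)*conj(exp(-2*I*pi/3)) + 1*(1)*conj(exp(2*I*pi/3))
  = (1) + (exp(2*I*pi/3)) + (exp(-2*I*pi/3)) + (1) + (exp(2*I*pi/3)) + (exp(-2*I*pi/3))
  = 0.
(Exp terms are combined using exp(i*s)*conj(exp(i*t)) = exp(i*(s-t)), and sums of them are collapsed using the identity that for every m > 1 the m distinct m-th roots of unity sum to 0, e.g. 1 + exp(2*I*pi/3) + exp(-2*I*pi/3) = 0.)
Dividing by |G| = 6 gives 0/6 = 0, matching the row-orthogonality relation <chi_0, chi_4> = [chi_0 = chi_4].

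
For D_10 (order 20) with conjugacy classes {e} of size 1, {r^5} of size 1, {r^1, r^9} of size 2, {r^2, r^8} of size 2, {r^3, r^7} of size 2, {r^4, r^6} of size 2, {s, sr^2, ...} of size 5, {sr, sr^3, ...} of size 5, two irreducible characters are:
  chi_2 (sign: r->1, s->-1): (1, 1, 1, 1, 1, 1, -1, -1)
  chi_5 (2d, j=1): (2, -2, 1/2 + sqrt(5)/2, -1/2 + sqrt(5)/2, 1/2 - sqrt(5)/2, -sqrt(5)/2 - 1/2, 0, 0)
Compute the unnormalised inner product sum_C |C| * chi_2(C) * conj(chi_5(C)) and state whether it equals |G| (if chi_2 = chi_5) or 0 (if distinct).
Sum = 0; so <chi_2, chi_5> = 0 (distinct irreducibles are orthogonal).

Derivation: Compute term by term over conjugacy classes (|C| * chi_2(C) * conj(chi_5(C))):
  1*(1)*conj(2) + 1*(1)*conj(-2) + 2*(1)*conj(1/2 + sqrt(5)/2) + 2*(1)*conj(-1/2 + sqrt(5)/2) + 2*(1)*conj(1/2 - sqrt(5)/2) + 2*(1)*conj(-sqrt(5)/2 - 1/2) + 5*(-1)*conj(0) + 5*(-1)*conj(0)
  = (2) + (-2) + (1 + sqrt(5)) + (-1 + sqrt(5)) + (1 - sqrt(5)) + (-sqrt(5) - 1) + (0) + (0)
  = 0.
Dividing by |G| = 20 gives 0/20 = 0, matching the row-orthogonality relation <chi_2, chi_5> = [chi_2 = chi_5].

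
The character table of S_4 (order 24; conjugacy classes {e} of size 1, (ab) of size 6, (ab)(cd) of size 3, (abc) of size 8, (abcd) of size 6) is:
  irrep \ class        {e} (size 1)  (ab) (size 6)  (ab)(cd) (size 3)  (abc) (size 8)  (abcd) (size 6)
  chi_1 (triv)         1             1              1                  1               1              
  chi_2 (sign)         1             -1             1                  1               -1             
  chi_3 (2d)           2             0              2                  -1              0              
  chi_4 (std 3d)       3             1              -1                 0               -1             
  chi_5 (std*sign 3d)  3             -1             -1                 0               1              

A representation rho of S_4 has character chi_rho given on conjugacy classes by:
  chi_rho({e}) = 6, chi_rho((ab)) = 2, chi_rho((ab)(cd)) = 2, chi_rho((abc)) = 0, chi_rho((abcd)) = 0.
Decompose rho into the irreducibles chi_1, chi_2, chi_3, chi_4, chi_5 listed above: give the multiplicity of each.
Multiplicities: chi_1: 1, chi_2: 0, chi_3: 1, chi_4: 1, chi_5: 0.

Derivation: Use <chi_rho, chi> = (1/|G|) sum_C |C| * chi_rho(C) * conj(chi(C)) with |G| = 24 for each irreducible chi in the table:
  <chi_rho, chi_1> = (1/24)[1*(6)*conj(1) + 6*(2)*conj(1) + 3*(2)*conj(1) + 8*(0)*conj(1) + 6*(0)*conj(1)]
      = (1/24)[(6) + (12) + (6) + (0) + (0)] = 24/24 = 1
  <chi_rho, chi_2> = (1/24)[1*(6)*conj(1) + 6*(2)*conj(-1) + 3*(2)*conj(1) + 8*(0)*conj(1) + 6*(0)*conj(-1)]
      = (1/24)[(6) + (-12) + (6) + (0) + (0)] = 0/24 = 0
  <chi_rho, chi_3> = (1/24)[1*(6)*conj(2) + 6*(2)*conj(0) + 3*(2)*conj(2) + 8*(0)*conj(-1) + 6*(0)*conj(0)]
      = (1/24)[(12) + (0) + (12) + (0) + (0)] = 24/24 = 1
  <chi_rho, chi_4> = (1/24)[1*(6)*conj(3) + 6*(2)*conj(1) + 3*(2)*conj(-1) + 8*(0)*conj(0) + 6*(0)*conj(-1)]
      = (1/24)[(18) + (12) + (-6) + (0) + (0)] = 24/24 = 1
  <chi_rho, chi_5> = (1/24)[1*(6)*conj(3) + 6*(2)*conj(-1) + 3*(2)*conj(-1) + 8*(0)*conj(0) + 6*(0)*conj(1)]
      = (1/24)[(18) + (-12) + (-6) + (0) + (0)] = 0/24 = 0
Dimension check: dim(rho) = sum (mult * dim) = 1*1 + 0*1 + 1*2 + 1*3 + 0*3 = 6 = chi_rho(e) = 6.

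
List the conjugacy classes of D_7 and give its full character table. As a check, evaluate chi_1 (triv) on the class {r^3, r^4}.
Conjugacy classes: {e} of size 1, {r^1, r^6} of size 2, {r^2, r^5} of size 2, {r^3, r^4} of size 2, {s, sr, ..., sr^6} of size 7.
Character table:
  irrep \ class              {e} (size 1)  {r^1, r^6} (size 2)  {r^2, r^5} (size 2)  {r^3, r^4} (size 2)  {s, sr, ..., sr^6} (size 7)
  chi_1 (triv)               1             1                    1                    1                    1                          
  chi_2 (sign: r->1, s->-1)  1             1                    1                    1                    -1                         
  chi_3 (2d, j=1)            2             2*cos(2*pi/7)        -2*cos(3*pi/7)       -2*cos(pi/7)         0                          
  chi_4 (2d, j=2)            2             -2*cos(3*pi/7)       -2*cos(pi/7)         2*cos(2*pi/7)        0                          
  chi_5 (2d, j=3)            2             -2*cos(pi/7)         2*cos(2*pi/7)        -2*cos(3*pi/7)       0                          

Spot check: chi_1 (triv) on {r^3, r^4} = 1.

Justification: D_7 has order 2*7 = 14 with 5 conjugacy classes, hence 5 irreducibles. Sum of squared dims 1 + 1 + 4 + 4 + 4 = 14 = |G|. Linear characters come from the abelianisation; the 2-dimensional irreps have character r^k -> 2*cos(2*pi*j*k/7), reflections -> 0.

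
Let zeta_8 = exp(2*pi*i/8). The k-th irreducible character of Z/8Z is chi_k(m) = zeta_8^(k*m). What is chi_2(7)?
chi_2(7) = zeta_8^14 = -I

Details: chi_2(7) = zeta_8^(2*7) = zeta_8^14. Since zeta_8^8 = 1, this equals zeta_8^6 = exp(2*pi*i*6/8) = -I.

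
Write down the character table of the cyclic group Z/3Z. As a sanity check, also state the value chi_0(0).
Character table of Z/3Z (irreps indexed chi_0,...,chi_2 with chi_k(m) = zeta_3^(k*m), zeta_3 = exp(2*pi*i/3)):
  irrep \ class  {0} (size 1)  {1} (size 1)    {2} (size 1)  
  chi_0          1             1               1             
  chi_1          1             exp(2*I*pi/3)   exp(-2*I*pi/3)
  chi_2          1             exp(-2*I*pi/3)  exp(2*I*pi/3) 

Spot check: chi_0(0) = zeta_3^(0*0) = zeta_3^0 = 1.

Explanation: Z/3Z is abelian, so all 3 irreducible complex representations are 1-dimensional. They are given by chi_k(m) = zeta_3^(k*m) for k = 0,...,2. Row orthogonality: sum_m chi_k(m) conj(chi_l(m)) = 3 * [k = l].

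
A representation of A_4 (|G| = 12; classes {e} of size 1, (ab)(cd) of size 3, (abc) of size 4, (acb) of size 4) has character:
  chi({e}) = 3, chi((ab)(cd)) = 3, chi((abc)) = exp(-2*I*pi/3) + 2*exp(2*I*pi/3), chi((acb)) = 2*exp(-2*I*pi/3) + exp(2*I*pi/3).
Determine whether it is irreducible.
Not irreducible (reducible): <chi, chi> = 5 > 1.

Derivation: <chi, chi> = (1/|G|) sum_C |C| * |chi(C)|^2 = (1/12)[1*|3|^2 + 3*|3|^2 + 4*|exp(-2*I*pi/3) + 2*exp(2*I*pi/3)|^2 + 4*|2*exp(-2*I*pi/3) + exp(2*I*pi/3)|^2]
  = (1/12)[(9) + (27) + (12) + (12)] = 60/12 = 5.
(Exp terms are combined using exp(i*s)*conj(exp(i*t)) = exp(i*(s-t)), and sums of them are collapsed using the identity that for every m > 1 the m distinct m-th roots of unity sum to 0, e.g. 1 + exp(2*I*pi/3) + exp(-2*I*pi/3) = 0.)
A character is irreducible iff <chi, chi> = 1, so this representation is reducible.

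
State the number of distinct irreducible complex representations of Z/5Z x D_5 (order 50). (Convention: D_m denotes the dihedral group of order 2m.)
20

Justification: The number of irreducible complex representations of a finite group equals its number of conjugacy classes. For a direct product, #classes(G x H) = #classes(G) * #classes(H). Z/5Z has 5 classes (abelian), D_5 has 4 classes, so 5 * 4 = 20, so Z/5Z x D_5 (order 50) has exactly 20 irreducible complex representations.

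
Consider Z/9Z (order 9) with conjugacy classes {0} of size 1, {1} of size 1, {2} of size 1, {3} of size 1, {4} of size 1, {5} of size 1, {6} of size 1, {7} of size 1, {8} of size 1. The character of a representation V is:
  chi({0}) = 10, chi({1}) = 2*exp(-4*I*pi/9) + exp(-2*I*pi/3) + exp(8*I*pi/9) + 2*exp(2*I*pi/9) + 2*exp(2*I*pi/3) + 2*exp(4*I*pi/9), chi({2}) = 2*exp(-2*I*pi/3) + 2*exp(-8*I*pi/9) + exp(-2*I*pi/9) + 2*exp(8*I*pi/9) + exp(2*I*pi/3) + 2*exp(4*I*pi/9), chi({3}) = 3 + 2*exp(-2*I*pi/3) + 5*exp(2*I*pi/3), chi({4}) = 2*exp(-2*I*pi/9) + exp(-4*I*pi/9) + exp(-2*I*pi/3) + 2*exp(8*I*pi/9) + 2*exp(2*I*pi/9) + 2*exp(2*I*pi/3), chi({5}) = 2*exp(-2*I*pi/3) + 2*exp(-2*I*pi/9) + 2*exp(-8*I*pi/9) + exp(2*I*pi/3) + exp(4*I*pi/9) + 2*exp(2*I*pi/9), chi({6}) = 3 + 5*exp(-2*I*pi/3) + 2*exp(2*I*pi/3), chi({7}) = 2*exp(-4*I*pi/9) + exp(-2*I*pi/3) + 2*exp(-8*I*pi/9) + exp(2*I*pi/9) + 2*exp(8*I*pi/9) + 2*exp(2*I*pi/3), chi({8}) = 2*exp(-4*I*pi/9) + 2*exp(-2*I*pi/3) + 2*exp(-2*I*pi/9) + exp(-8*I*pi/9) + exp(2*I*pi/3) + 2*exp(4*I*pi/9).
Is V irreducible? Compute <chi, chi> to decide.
Not irreducible (reducible): <chi, chi> = 18 > 1.

Why: <chi, chi> = (1/|G|) sum_C |C| * |chi(C)|^2 = (1/9)[1*|10|^2 + 1*|2*exp(-4*I*pi/9) + exp(-2*I*pi/3) + exp(8*I*pi/9) + 2*exp(2*I*pi/9) + 2*exp(2*I*pi/3) + 2*exp(4*I*pi/9)|^2 + 1*|2*exp(-2*I*pi/3) + 2*exp(-8*I*pi/9) + exp(-2*I*pi/9) + 2*exp(8*I*pi/9) + exp(2*I*pi/3) + 2*exp(4*I*pi/9)|^2 + 1*|3 + 2*exp(-2*I*pi/3) + 5*exp(2*I*pi/3)|^2 + 1*|2*exp(-2*I*pi/9) + exp(-4*I*pi/9) + exp(-2*I*pi/3) + 2*exp(8*I*pi/9) + 2*exp(2*I*pi/9) + 2*exp(2*I*pi/3)|^2 + 1*|2*exp(-2*I*pi/3) + 2*exp(-2*I*pi/9) + 2*exp(-8*I*pi/9) + exp(2*I*pi/3) + exp(4*I*pi/9) + 2*exp(2*I*pi/9)|^2 + 1*|3 + 5*exp(-2*I*pi/3) + 2*exp(2*I*pi/3)|^2 + 1*|2*exp(-4*I*pi/9) + exp(-2*I*pi/3) + 2*exp(-8*I*pi/9) + exp(2*I*pi/9) + 2*exp(8*I*pi/9) + 2*exp(2*I*pi/3)|^2 + 1*|2*exp(-4*I*pi/9) + 2*exp(-2*I*pi/3) + 2*exp(-2*I*pi/9) + exp(-8*I*pi/9) + exp(2*I*pi/3) + 2*exp(4*I*pi/9)|^2]
  = (1/9)[(100) + (18 + 10*exp(-2*I*pi/3) + 12*exp(-2*I*pi/9) + 7*exp(-4*I*pi/9) + 12*exp(-8*I*pi/9) + 12*exp(8*I*pi/9) + 7*exp(4*I*pi/9) + 12*exp(2*I*pi/9) + 10*exp(2*I*pi/3)) + (18 + 12*exp(-4*I*pi/9) + 10*exp(-2*I*pi/3) + 12*exp(-2*I*pi/9) + 7*exp(-8*I*pi/9) + 7*exp(8*I*pi/9) + 12*exp(2*I*pi/9) + 10*exp(2*I*pi/3) + 12*exp(4*I*pi/9)) + (7) + (18 + 12*exp(-4*I*pi/9) + 10*exp(-2*I*pi/3) + 7*exp(-2*I*pi/9) + 12*exp(-8*I*pi/9) + 12*exp(8*I*pi/9) + 7*exp(2*I*pi/9) + 10*exp(2*I*pi/3) + 12*exp(4*I*pi/9)) + (18 + 12*exp(-4*I*pi/9) + 10*exp(-2*I*pi/3) + 7*exp(-2*I*pi/9) + 12*exp(-8*I*pi/9) + 12*exp(8*I*pi/9) + 7*exp(2*I*pi/9) + 10*exp(2*I*pi/3) + 12*exp(4*I*pi/9)) + (7) + (18 + 12*exp(-4*I*pi/9) + 10*exp(-2*I*pi/3) + 12*exp(-2*I*pi/9) + 7*exp(-8*I*pi/9) + 7*exp(8*I*pi/9) + 12*exp(2*I*pi/9) + 10*exp(2*I*pi/3) + 12*exp(4*I*pi/9)) + (18 + 10*exp(-2*I*pi/3) + 12*exp(-2*I*pi/9) + 7*exp(-4*I*pi/9) + 12*exp(-8*I*pi/9) + 12*exp(8*I*pi/9) + 7*exp(4*I*pi/9) + 12*exp(2*I*pi/9) + 10*exp(2*I*pi/3))] = 162/9 = 18.
(Exp terms are combined using exp(i*s)*conj(exp(i*t)) = exp(i*(s-t)), and sums of them are collapsed using the identity that for every m > 1 the m distinct m-th roots of unity sum to 0, e.g. 1 + exp(2*I*pi/3) + exp(-2*I*pi/3) = 0.)
A character is irreducible iff <chi, chi> = 1, so this representation is reducible.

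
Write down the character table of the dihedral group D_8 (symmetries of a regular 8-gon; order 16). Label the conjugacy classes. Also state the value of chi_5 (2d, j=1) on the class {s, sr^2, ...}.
Conjugacy classes: {e} of size 1, {r^4} of size 1, {r^1, r^7} of size 2, {r^2, r^6} of size 2, {r^3, r^5} of size 2, {s, sr^2, ...} of size 4, {sr, sr^3, ...} of size 4.
Character table:
  irrep \ class              {e} (size 1)  {r^4} (size 1)  {r^1, r^7} (size 2)  {r^2, r^6} (size 2)  {r^3, r^5} (size 2)  {s, sr^2, ...} (size 4)  {sr, sr^3, ...} (size 4)
  chi_1 (triv)               1             1               1                    1                    1                    1                        1                       
  chi_2 (sign: r->1, s->-1)  1             1               1                    1                    1                    -1                       -1                      
  chi_3 (r->-1, s->1)        1             1               -1                   1                    -1                   1                        -1                      
  chi_4 (r->-1, s->-1)       1             1               -1                   1                    -1                   -1                       1                       
  chi_5 (2d, j=1)            2             -2              sqrt(2)              0                    -sqrt(2)             0                        0                       
  chi_6 (2d, j=2)            2             2               0                    -2                   0                    0                        0                       
  chi_7 (2d, j=3)            2             -2              -sqrt(2)             0                    sqrt(2)              0                        0                       

Spot check: chi_5 (2d, j=1) on {s, sr^2, ...} = 0.

Details: D_8 has order 2*8 = 16 with 7 conjugacy classes, hence 7 irreducibles. Sum of squared dims 1 + 1 + 1 + 1 + 4 + 4 + 4 = 16 = |G|. Linear characters come from the abelianisation; the 2-dimensional irreps have character r^k -> 2*cos(2*pi*j*k/8), reflections -> 0.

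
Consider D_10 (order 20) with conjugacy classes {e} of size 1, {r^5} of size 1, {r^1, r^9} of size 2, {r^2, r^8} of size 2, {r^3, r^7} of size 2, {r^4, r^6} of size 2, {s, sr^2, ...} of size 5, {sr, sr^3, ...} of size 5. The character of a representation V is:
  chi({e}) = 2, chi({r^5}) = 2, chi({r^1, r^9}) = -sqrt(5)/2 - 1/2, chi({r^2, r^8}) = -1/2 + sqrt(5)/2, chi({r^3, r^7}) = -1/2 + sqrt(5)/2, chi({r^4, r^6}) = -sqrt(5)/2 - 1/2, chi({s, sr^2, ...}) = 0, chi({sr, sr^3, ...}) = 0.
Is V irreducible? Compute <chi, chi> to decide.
Irreducible: <chi, chi> = 1.

Proof sketch: <chi, chi> = (1/|G|) sum_C |C| * |chi(C)|^2 = (1/20)[1*|2|^2 + 1*|2|^2 + 2*|-sqrt(5)/2 - 1/2|^2 + 2*|-1/2 + sqrt(5)/2|^2 + 2*|-1/2 + sqrt(5)/2|^2 + 2*|-sqrt(5)/2 - 1/2|^2 + 5*|0|^2 + 5*|0|^2]
  = (1/20)[(4) + (4) + (sqrt(5) + 3) + (3 - sqrt(5)) + (3 - sqrt(5)) + (sqrt(5) + 3) + (0) + (0)] = 20/20 = 1.
A character is irreducible iff <chi, chi> = 1, so this representation is irreducible.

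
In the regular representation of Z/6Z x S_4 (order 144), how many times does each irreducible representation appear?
Each irreducible V_i of dimension d_i appears with multiplicity d_i, i.e. rho_reg = (direct sum over all irreducibles V_i) d_i V_i. The irreducible dimensions for Z/6Z x S_4 are 1, 1, 1, 1, 1, 1, 1, 1, 1, 1, 1, 1, 2, 2, 2, 2, 2, 2, 3, 3, 3, 3, 3, 3, 3, 3, 3, 3, 3, 3: 12 irreducibles of dimension 1, each with multiplicity 1; 6 irreducibles of dimension 2, each with multiplicity 2; 12 irreducibles of dimension 3, each with multiplicity 3. Total dimension 12*1*1 + 6*2*2 + 12*3*3 = 144 = |G|.

Justification: General theorem: in the regular representation of a finite group G, each irreducible appears with multiplicity equal to its dimension. Check: dim(rho_reg) = sum d_i^2 = 1 + 1 + 1 + 1 + 1 + 1 + 1 + 1 + 1 + 1 + 1 + 1 + 4 + 4 + 4 + 4 + 4 + 4 + 9 + 9 + 9 + 9 + 9 + 9 + 9 + 9 + 9 + 9 + 9 + 9 = 144 = |G|.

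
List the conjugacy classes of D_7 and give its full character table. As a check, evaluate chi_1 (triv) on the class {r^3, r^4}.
Conjugacy classes: {e} of size 1, {r^1, r^6} of size 2, {r^2, r^5} of size 2, {r^3, r^4} of size 2, {s, sr, ..., sr^6} of size 7.
Character table:
  irrep \ class              {e} (size 1)  {r^1, r^6} (size 2)  {r^2, r^5} (size 2)  {r^3, r^4} (size 2)  {s, sr, ..., sr^6} (size 7)
  chi_1 (triv)               1             1                    1                    1                    1                          
  chi_2 (sign: r->1, s->-1)  1             1                    1                    1                    -1                         
  chi_3 (2d, j=1)            2             2*cos(2*pi/7)        -2*cos(3*pi/7)       -2*cos(pi/7)         0                          
  chi_4 (2d, j=2)            2             -2*cos(3*pi/7)       -2*cos(pi/7)         2*cos(2*pi/7)        0                          
  chi_5 (2d, j=3)            2             -2*cos(pi/7)         2*cos(2*pi/7)        -2*cos(3*pi/7)       0                          

Spot check: chi_1 (triv) on {r^3, r^4} = 1.

Details: D_7 has order 2*7 = 14 with 5 conjugacy classes, hence 5 irreducibles. Sum of squared dims 1 + 1 + 4 + 4 + 4 = 14 = |G|. Linear characters come from the abelianisation; the 2-dimensional irreps have character r^k -> 2*cos(2*pi*j*k/7), reflections -> 0.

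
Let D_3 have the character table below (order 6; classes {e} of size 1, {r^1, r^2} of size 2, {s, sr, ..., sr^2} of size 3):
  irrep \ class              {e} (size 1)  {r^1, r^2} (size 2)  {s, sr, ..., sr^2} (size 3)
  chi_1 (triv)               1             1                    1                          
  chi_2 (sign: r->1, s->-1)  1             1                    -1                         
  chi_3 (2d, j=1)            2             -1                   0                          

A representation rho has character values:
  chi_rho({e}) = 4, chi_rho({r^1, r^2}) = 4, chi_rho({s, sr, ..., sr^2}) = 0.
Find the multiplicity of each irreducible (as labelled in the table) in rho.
Multiplicities: chi_1: 2, chi_2: 2, chi_3: 0.

Explanation: Use <chi_rho, chi> = (1/|G|) sum_C |C| * chi_rho(C) * conj(chi(C)) with |G| = 6 for each irreducible chi in the table:
  <chi_rho, chi_1> = (1/6)[1*(4)*conj(1) + 2*(4)*conj(1) + 3*(0)*conj(1)]
      = (1/6)[(4) + (8) + (0)] = 12/6 = 2
  <chi_rho, chi_2> = (1/6)[1*(4)*conj(1) + 2*(4)*conj(1) + 3*(0)*conj(-1)]
      = (1/6)[(4) + (8) + (0)] = 12/6 = 2
  <chi_rho, chi_3> = (1/6)[1*(4)*conj(2) + 2*(4)*conj(-1) + 3*(0)*conj(0)]
      = (1/6)[(8) + (-8) + (0)] = 0/6 = 0
Dimension check: dim(rho) = sum (mult * dim) = 2*1 + 2*1 + 0*2 = 4 = chi_rho(e) = 4.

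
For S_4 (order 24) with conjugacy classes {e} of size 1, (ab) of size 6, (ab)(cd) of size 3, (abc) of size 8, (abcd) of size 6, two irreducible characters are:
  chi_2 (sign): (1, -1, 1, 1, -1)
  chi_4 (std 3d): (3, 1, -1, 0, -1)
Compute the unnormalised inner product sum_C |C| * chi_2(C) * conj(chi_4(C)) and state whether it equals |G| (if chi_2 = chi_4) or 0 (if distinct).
Sum = 0; so <chi_2, chi_4> = 0 (distinct irreducibles are orthogonal).

Explanation: Compute term by term over conjugacy classes (|C| * chi_2(C) * conj(chi_4(C))):
  1*(1)*conj(3) + 6*(-1)*conj(1) + 3*(1)*conj(-1) + 8*(1)*conj(0) + 6*(-1)*conj(-1)
  = (3) + (-6) + (-3) + (0) + (6)
  = 0.
Dividing by |G| = 24 gives 0/24 = 0, matching the row-orthogonality relation <chi_2, chi_4> = [chi_2 = chi_4].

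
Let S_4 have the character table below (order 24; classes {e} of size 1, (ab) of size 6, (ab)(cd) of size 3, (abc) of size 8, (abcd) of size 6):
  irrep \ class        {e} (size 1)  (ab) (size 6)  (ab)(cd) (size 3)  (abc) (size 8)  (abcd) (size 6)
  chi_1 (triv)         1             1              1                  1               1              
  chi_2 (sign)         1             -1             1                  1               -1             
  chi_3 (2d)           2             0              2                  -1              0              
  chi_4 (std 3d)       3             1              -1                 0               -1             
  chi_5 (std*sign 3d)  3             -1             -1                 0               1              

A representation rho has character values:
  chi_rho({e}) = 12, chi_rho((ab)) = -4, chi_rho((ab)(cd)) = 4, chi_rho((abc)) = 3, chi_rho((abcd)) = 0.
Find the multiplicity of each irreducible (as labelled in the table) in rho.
Multiplicities: chi_1: 1, chi_2: 3, chi_3: 1, chi_4: 0, chi_5: 2.

Proof sketch: Use <chi_rho, chi> = (1/|G|) sum_C |C| * chi_rho(C) * conj(chi(C)) with |G| = 24 for each irreducible chi in the table:
  <chi_rho, chi_1> = (1/24)[1*(12)*conj(1) + 6*(-4)*conj(1) + 3*(4)*conj(1) + 8*(3)*conj(1) + 6*(0)*conj(1)]
      = (1/24)[(12) + (-24) + (12) + (24) + (0)] = 24/24 = 1
  <chi_rho, chi_2> = (1/24)[1*(12)*conj(1) + 6*(-4)*conj(-1) + 3*(4)*conj(1) + 8*(3)*conj(1) + 6*(0)*conj(-1)]
      = (1/24)[(12) + (24) + (12) + (24) + (0)] = 72/24 = 3
  <chi_rho, chi_3> = (1/24)[1*(12)*conj(2) + 6*(-4)*conj(0) + 3*(4)*conj(2) + 8*(3)*conj(-1) + 6*(0)*conj(0)]
      = (1/24)[(24) + (0) + (24) + (-24) + (0)] = 24/24 = 1
  <chi_rho, chi_4> = (1/24)[1*(12)*conj(3) + 6*(-4)*conj(1) + 3*(4)*conj(-1) + 8*(3)*conj(0) + 6*(0)*conj(-1)]
      = (1/24)[(36) + (-24) + (-12) + (0) + (0)] = 0/24 = 0
  <chi_rho, chi_5> = (1/24)[1*(12)*conj(3) + 6*(-4)*conj(-1) + 3*(4)*conj(-1) + 8*(3)*conj(0) + 6*(0)*conj(1)]
      = (1/24)[(36) + (24) + (-12) + (0) + (0)] = 48/24 = 2
Dimension check: dim(rho) = sum (mult * dim) = 1*1 + 3*1 + 1*2 + 0*3 + 2*3 = 12 = chi_rho(e) = 12.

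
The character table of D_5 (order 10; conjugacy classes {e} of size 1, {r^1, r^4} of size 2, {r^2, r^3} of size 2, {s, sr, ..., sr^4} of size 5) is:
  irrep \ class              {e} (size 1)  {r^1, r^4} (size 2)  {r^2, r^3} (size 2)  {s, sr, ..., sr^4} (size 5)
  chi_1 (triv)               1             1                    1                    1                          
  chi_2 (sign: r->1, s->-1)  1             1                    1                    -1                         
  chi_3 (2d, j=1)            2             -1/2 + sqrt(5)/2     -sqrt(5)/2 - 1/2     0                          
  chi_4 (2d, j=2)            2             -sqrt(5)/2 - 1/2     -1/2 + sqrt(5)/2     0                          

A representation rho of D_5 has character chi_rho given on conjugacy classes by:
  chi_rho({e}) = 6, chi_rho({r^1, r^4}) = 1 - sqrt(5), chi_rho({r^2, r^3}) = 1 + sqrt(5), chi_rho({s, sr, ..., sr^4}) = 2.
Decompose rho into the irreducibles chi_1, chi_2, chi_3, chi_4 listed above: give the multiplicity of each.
Multiplicities: chi_1: 2, chi_2: 0, chi_3: 0, chi_4: 2.

Solution. Use <chi_rho, chi> = (1/|G|) sum_C |C| * chi_rho(C) * conj(chi(C)) with |G| = 10 for each irreducible chi in the table:
  <chi_rho, chi_1> = (1/10)[1*(6)*conj(1) + 2*(1 - sqrt(5))*conj(1) + 2*(1 + sqrt(5))*conj(1) + 5*(2)*conj(1)]
      = (1/10)[(6) + (2 - 2*sqrt(5)) + (2 + 2*sqrt(5)) + (10)] = 20/10 = 2
  <chi_rho, chi_2> = (1/10)[1*(6)*conj(1) + 2*(1 - sqrt(5))*conj(1) + 2*(1 + sqrt(5))*conj(1) + 5*(2)*conj(-1)]
      = (1/10)[(6) + (2 - 2*sqrt(5)) + (2 + 2*sqrt(5)) + (-10)] = 0/10 = 0
  <chi_rho, chi_3> = (1/10)[1*(6)*conj(2) + 2*(1 - sqrt(5))*conj(-1/2 + sqrt(5)/2) + 2*(1 + sqrt(5))*conj(-sqrt(5)/2 - 1/2) + 5*(2)*conj(0)]
      = (1/10)[(12) + (-6 + 2*sqrt(5)) + (-6 - 2*sqrt(5)) + (0)] = 0/10 = 0
  <chi_rho, chi_4> = (1/10)[1*(6)*conj(2) + 2*(1 - sqrt(5))*conj(-sqrt(5)/2 - 1/2) + 2*(1 + sqrt(5))*conj(-1/2 + sqrt(5)/2) + 5*(2)*conj(0)]
      = (1/10)[(12) + (4) + (4) + (0)] = 20/10 = 2
Dimension check: dim(rho) = sum (mult * dim) = 2*1 + 0*1 + 0*2 + 2*2 = 6 = chi_rho(e) = 6.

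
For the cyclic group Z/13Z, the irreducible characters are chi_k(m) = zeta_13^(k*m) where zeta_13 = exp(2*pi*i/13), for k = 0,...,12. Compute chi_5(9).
chi_5(9) = zeta_13^45 = exp(12*I*pi/13)

Reasoning: chi_5(9) = zeta_13^(5*9) = zeta_13^45. Since zeta_13^13 = 1, this equals zeta_13^6 = exp(2*pi*i*6/13) = exp(12*I*pi/13).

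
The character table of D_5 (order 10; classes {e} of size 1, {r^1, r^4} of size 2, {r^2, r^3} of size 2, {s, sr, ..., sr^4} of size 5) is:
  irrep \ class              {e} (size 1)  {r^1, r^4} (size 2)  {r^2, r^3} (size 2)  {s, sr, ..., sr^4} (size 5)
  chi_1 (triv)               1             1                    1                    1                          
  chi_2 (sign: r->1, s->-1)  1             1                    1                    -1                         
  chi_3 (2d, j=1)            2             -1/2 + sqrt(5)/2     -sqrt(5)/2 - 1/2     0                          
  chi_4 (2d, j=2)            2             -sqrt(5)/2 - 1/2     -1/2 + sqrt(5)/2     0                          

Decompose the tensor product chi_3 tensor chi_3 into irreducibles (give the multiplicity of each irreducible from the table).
chi_3 tensor chi_3 = chi_1 + chi_2 + chi_4 (all other irreducibles have multiplicity 0).

Argument: The character of a tensor product is the pointwise product (chi_3 * chi_3)(C) = chi_3(C) * chi_3(C):
  {e}: (2)*(2), {r^1, r^4}: (-1/2 + sqrt(5)/2)*(-1/2 + sqrt(5)/2), {r^2, r^3}: (-sqrt(5)/2 - 1/2)*(-sqrt(5)/2 - 1/2), {s, sr, ..., sr^4}: (0)*(0)
so (chi_3 * chi_3) takes values
  {e} -> 4, {r^1, r^4} -> 3/2 - sqrt(5)/2, {r^2, r^3} -> sqrt(5)/2 + 3/2, {s, sr, ..., sr^4} -> 0.
Now take the inner product of this character with each irreducible chi from the table, <chi_3*chi_3, chi> = (1/10) sum_C |C| (chi_3*chi_3)(C) conj(chi(C)):
  <chi_3*chi_3, chi_1> = (1/10)[1*(4)*conj(1) + 2*(3/2 - sqrt(5)/2)*conj(1) + 2*(sqrt(5)/2 + 3/2)*conj(1) + 5*(0)*conj(1)]
      = (1/10)[(4) + (3 - sqrt(5)) + (sqrt(5) + 3) + (0)] = 10/10 = 1
  <chi_3*chi_3, chi_2> = (1/10)[1*(4)*conj(1) + 2*(3/2 - sqrt(5)/2)*conj(1) + 2*(sqrt(5)/2 + 3/2)*conj(1) + 5*(0)*conj(-1)]
      = (1/10)[(4) + (3 - sqrt(5)) + (sqrt(5) + 3) + (0)] = 10/10 = 1
  <chi_3*chi_3, chi_3> = (1/10)[1*(4)*conj(2) + 2*(3/2 - sqrt(5)/2)*conj(-1/2 + sqrt(5)/2) + 2*(sqrt(5)/2 + 3/2)*conj(-sqrt(5)/2 - 1/2) + 5*(0)*conj(0)]
      = (1/10)[(8) + (-4 + 2*sqrt(5)) + (-2*sqrt(5) - 4) + (0)] = 0/10 = 0
  <chi_3*chi_3, chi_4> = (1/10)[1*(4)*conj(2) + 2*(3/2 - sqrt(5)/2)*conj(-sqrt(5)/2 - 1/2) + 2*(sqrt(5)/2 + 3/2)*conj(-1/2 + sqrt(5)/2) + 5*(0)*conj(0)]
      = (1/10)[(8) + (1 - sqrt(5)) + (1 + sqrt(5)) + (0)] = 10/10 = 1
Hence the multiplicities are chi_1: 1, chi_2: 1, chi_4: 1. Dimension check: dim(chi_3)*dim(chi_3) = 2*2 = 4 and sum (mult * dim) = 1*1 + 1*1 + 1*2 = 4.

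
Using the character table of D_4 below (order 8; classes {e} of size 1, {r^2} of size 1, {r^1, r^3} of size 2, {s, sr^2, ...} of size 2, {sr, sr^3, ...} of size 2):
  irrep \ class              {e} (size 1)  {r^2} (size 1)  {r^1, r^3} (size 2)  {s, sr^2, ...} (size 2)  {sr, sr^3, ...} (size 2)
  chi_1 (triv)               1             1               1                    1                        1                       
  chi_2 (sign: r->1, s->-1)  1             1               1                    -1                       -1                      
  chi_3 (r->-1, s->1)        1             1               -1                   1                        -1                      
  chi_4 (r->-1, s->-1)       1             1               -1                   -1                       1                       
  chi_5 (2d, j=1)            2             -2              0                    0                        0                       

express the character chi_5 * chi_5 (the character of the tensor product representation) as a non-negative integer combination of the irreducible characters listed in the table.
chi_5 tensor chi_5 = chi_1 + chi_2 + chi_3 + chi_4 (all other irreducibles have multiplicity 0).

Details: The character of a tensor product is the pointwise product (chi_5 * chi_5)(C) = chi_5(C) * chi_5(C):
  {e}: (2)*(2), {r^2}: (-2)*(-2), {r^1, r^3}: (0)*(0), {s, sr^2, ...}: (0)*(0), {sr, sr^3, ...}: (0)*(0)
so (chi_5 * chi_5) takes values
  {e} -> 4, {r^2} -> 4, {r^1, r^3} -> 0, {s, sr^2, ...} -> 0, {sr, sr^3, ...} -> 0.
Now take the inner product of this character with each irreducible chi from the table, <chi_5*chi_5, chi> = (1/8) sum_C |C| (chi_5*chi_5)(C) conj(chi(C)):
  <chi_5*chi_5, chi_1> = (1/8)[1*(4)*conj(1) + 1*(4)*conj(1) + 2*(0)*conj(1) + 2*(0)*conj(1) + 2*(0)*conj(1)]
      = (1/8)[(4) + (4) + (0) + (0) + (0)] = 8/8 = 1
  <chi_5*chi_5, chi_2> = (1/8)[1*(4)*conj(1) + 1*(4)*conj(1) + 2*(0)*conj(1) + 2*(0)*conj(-1) + 2*(0)*conj(-1)]
      = (1/8)[(4) + (4) + (0) + (0) + (0)] = 8/8 = 1
  <chi_5*chi_5, chi_3> = (1/8)[1*(4)*conj(1) + 1*(4)*conj(1) + 2*(0)*conj(-1) + 2*(0)*conj(1) + 2*(0)*conj(-1)]
      = (1/8)[(4) + (4) + (0) + (0) + (0)] = 8/8 = 1
  <chi_5*chi_5, chi_4> = (1/8)[1*(4)*conj(1) + 1*(4)*conj(1) + 2*(0)*conj(-1) + 2*(0)*conj(-1) + 2*(0)*conj(1)]
      = (1/8)[(4) + (4) + (0) + (0) + (0)] = 8/8 = 1
  <chi_5*chi_5, chi_5> = (1/8)[1*(4)*conj(2) + 1*(4)*conj(-2) + 2*(0)*conj(0) + 2*(0)*conj(0) + 2*(0)*conj(0)]
      = (1/8)[(8) + (-8) + (0) + (0) + (0)] = 0/8 = 0
Hence the multiplicities are chi_1: 1, chi_2: 1, chi_3: 1, chi_4: 1. Dimension check: dim(chi_5)*dim(chi_5) = 2*2 = 4 and sum (mult * dim) = 1*1 + 1*1 + 1*1 + 1*1 = 4.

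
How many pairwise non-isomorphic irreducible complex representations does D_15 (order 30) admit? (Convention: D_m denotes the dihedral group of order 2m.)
9

The number of irreducible complex representations of a finite group equals its number of conjugacy classes. D_15 has 9 conjugacy classes ((n+3)/2 for n odd), so D_15 (order 30) has exactly 9 irreducible complex representations.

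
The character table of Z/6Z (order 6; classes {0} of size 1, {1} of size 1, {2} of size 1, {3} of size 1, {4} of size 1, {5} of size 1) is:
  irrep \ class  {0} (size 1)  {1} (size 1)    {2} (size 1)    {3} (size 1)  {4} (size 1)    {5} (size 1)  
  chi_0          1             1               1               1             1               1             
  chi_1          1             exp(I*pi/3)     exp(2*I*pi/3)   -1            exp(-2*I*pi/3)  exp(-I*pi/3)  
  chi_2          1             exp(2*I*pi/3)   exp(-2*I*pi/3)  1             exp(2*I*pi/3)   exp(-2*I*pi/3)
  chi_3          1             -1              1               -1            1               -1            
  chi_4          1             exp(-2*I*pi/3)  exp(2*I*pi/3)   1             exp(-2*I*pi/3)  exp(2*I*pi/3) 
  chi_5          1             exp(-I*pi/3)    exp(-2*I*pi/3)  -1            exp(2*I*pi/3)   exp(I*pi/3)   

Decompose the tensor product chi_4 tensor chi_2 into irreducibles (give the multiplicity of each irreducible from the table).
chi_4 tensor chi_2 = chi_0 (all other irreducibles have multiplicity 0).

Argument: The character of a tensor product is the pointwise product (chi_4 * chi_2)(C) = chi_4(C) * chi_2(C):
  {0}: (1)*(1), {1}: (exp(-2*I*pi/3))*(exp(2*I*pi/3)), {2}: (exp(2*I*pi/3))*(exp(-2*I*pi/3)), {3}: (1)*(1), {4}: (exp(-2*I*pi/3))*(exp(2*I*pi/3)), {5}: (exp(2*I*pi/3))*(exp(-2*I*pi/3))
so (chi_4 * chi_2) takes values
  {0} -> 1, {1} -> 1, {2} -> 1, {3} -> 1, {4} -> 1, {5} -> 1.
Now take the inner product of this character with each irreducible chi from the table, <chi_4*chi_2, chi> = (1/6) sum_C |C| (chi_4*chi_2)(C) conj(chi(C)):
  <chi_4*chi_2, chi_0> = (1/6)[1*(1)*conj(1) + 1*(1)*conj(1) + 1*(1)*conj(1) + 1*(1)*conj(1) + 1*(1)*conj(1) + 1*(1)*conj(1)]
      = (1/6)[(1) + (1) + (1) + (1) + (1) + (1)] = 6/6 = 1
  <chi_4*chi_2, chi_1> = (1/6)[1*(1)*conj(1) + 1*(1)*conj(exp(I*pi/3)) + 1*(1)*conj(exp(2*I*pi/3)) + 1*(1)*conj(-1) + 1*(1)*conj(exp(-2*I*pi/3)) + 1*(1)*conj(exp(-I*pi/3))]
      = (1/6)[(1) + (exp(-I*pi/3)) + (exp(-2*I*pi/3)) + (-1) + (exp(2*I*pi/3)) + (exp(I*pi/3))] = 0/6 = 0
  <chi_4*chi_2, chi_2> = (1/6)[1*(1)*conj(1) + 1*(1)*conj(exp(2*I*pi/3)) + 1*(1)*conj(exp(-2*I*pi/3)) + 1*(1)*conj(1) + 1*(1)*conj(exp(2*I*pi/3)) + 1*(1)*conj(exp(-2*I*pi/3))]
      = (1/6)[(1) + (exp(-2*I*pi/3)) + (exp(2*I*pi/3)) + (1) + (exp(-2*I*pi/3)) + (exp(2*I*pi/3))] = 0/6 = 0
  <chi_4*chi_2, chi_3> = (1/6)[1*(1)*conj(1) + 1*(1)*conj(-1) + 1*(1)*conj(1) + 1*(1)*conj(-1) + 1*(1)*conj(1) + 1*(1)*conj(-1)]
      = (1/6)[(1) + (-1) + (1) + (-1) + (1) + (-1)] = 0/6 = 0
  <chi_4*chi_2, chi_4> = (1/6)[1*(1)*conj(1) + 1*(1)*conj(exp(-2*I*pi/3)) + 1*(1)*conj(exp(2*I*pi/3)) + 1*(1)*conj(1) + 1*(1)*conj(exp(-2*I*pi/3)) + 1*(1)*conj(exp(2*I*pi/3))]
      = (1/6)[(1) + (exp(2*I*pi/3)) + (exp(-2*I*pi/3)) + (1) + (exp(2*I*pi/3)) + (exp(-2*I*pi/3))] = 0/6 = 0
  <chi_4*chi_2, chi_5> = (1/6)[1*(1)*conj(1) + 1*(1)*conj(exp(-I*pi/3)) + 1*(1)*conj(exp(-2*I*pi/3)) + 1*(1)*conj(-1) + 1*(1)*conj(exp(2*I*pi/3)) + 1*(1)*conj(exp(I*pi/3))]
      = (1/6)[(1) + (exp(I*pi/3)) + (exp(2*I*pi/3)) + (-1) + (exp(-2*I*pi/3)) + (exp(-I*pi/3))] = 0/6 = 0
(Exp terms are combined using exp(i*s)*conj(exp(i*t)) = exp(i*(s-t)), and sums of them are collapsed using the identity that for every m > 1 the m distinct m-th roots of unity sum to 0, e.g. 1 + exp(2*I*pi/3) + exp(-2*I*pi/3) = 0.)
Hence the multiplicities are chi_0: 1. Dimension check: dim(chi_4)*dim(chi_2) = 1*1 = 1 and sum (mult * dim) = 1*1 = 1.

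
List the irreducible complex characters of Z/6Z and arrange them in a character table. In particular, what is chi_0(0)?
Character table of Z/6Z (irreps indexed chi_0,...,chi_5 with chi_k(m) = zeta_6^(k*m), zeta_6 = exp(2*pi*i/6)):
  irrep \ class  {0} (size 1)  {1} (size 1)    {2} (size 1)    {3} (size 1)  {4} (size 1)    {5} (size 1)  
  chi_0          1             1               1               1             1               1             
  chi_1          1             exp(I*pi/3)     exp(2*I*pi/3)   -1            exp(-2*I*pi/3)  exp(-I*pi/3)  
  chi_2          1             exp(2*I*pi/3)   exp(-2*I*pi/3)  1             exp(2*I*pi/3)   exp(-2*I*pi/3)
  chi_3          1             -1              1               -1            1               -1            
  chi_4          1             exp(-2*I*pi/3)  exp(2*I*pi/3)   1             exp(-2*I*pi/3)  exp(2*I*pi/3) 
  chi_5          1             exp(-I*pi/3)    exp(-2*I*pi/3)  -1            exp(2*I*pi/3)   exp(I*pi/3)   

Spot check: chi_0(0) = zeta_6^(0*0) = zeta_6^0 = 1.

Z/6Z is abelian, so all 6 irreducible complex representations are 1-dimensional. They are given by chi_k(m) = zeta_6^(k*m) for k = 0,...,5. Row orthogonality: sum_m chi_k(m) conj(chi_l(m)) = 6 * [k = l].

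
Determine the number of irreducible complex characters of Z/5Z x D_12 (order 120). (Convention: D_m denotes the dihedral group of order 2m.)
45

Justification: The number of irreducible complex representations of a finite group equals its number of conjugacy classes. For a direct product, #classes(G x H) = #classes(G) * #classes(H). Z/5Z has 5 classes (abelian), D_12 has 9 classes, so 5 * 9 = 45, so Z/5Z x D_12 (order 120) has exactly 45 irreducible complex representations.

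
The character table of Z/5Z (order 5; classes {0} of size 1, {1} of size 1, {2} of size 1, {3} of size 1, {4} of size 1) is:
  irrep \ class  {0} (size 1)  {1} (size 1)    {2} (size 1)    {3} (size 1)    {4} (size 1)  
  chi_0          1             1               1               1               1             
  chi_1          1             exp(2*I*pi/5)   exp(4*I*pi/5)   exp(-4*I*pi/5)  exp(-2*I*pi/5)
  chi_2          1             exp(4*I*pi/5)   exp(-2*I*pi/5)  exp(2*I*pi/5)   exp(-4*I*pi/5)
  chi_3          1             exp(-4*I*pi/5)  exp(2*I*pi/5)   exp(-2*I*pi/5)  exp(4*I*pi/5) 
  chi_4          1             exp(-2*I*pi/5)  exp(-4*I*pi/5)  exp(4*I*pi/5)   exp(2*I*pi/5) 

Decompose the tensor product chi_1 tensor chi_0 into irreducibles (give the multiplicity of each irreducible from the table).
chi_1 tensor chi_0 = chi_1 (all other irreducibles have multiplicity 0).

Solution. The character of a tensor product is the pointwise product (chi_1 * chi_0)(C) = chi_1(C) * chi_0(C):
  {0}: (1)*(1), {1}: (exp(2*I*pi/5))*(1), {2}: (exp(4*I*pi/5))*(1), {3}: (exp(-4*I*pi/5))*(1), {4}: (exp(-2*I*pi/5))*(1)
so (chi_1 * chi_0) takes values
  {0} -> 1, {1} -> exp(2*I*pi/5), {2} -> exp(4*I*pi/5), {3} -> exp(-4*I*pi/5), {4} -> exp(-2*I*pi/5).
Now take the inner product of this character with each irreducible chi from the table, <chi_1*chi_0, chi> = (1/5) sum_C |C| (chi_1*chi_0)(C) conj(chi(C)):
  <chi_1*chi_0, chi_0> = (1/5)[1*(1)*conj(1) + 1*(exp(2*I*pi/5))*conj(1) + 1*(exp(4*I*pi/5))*conj(1) + 1*(exp(-4*I*pi/5))*conj(1) + 1*(exp(-2*I*pi/5))*conj(1)]
      = (1/5)[(1) + (exp(2*I*pi/5)) + (exp(4*I*pi/5)) + (exp(-4*I*pi/5)) + (exp(-2*I*pi/5))] = 0/5 = 0
  <chi_1*chi_0, chi_1> = (1/5)[1*(1)*conj(1) + 1*(exp(2*I*pi/5))*conj(exp(2*I*pi/5)) + 1*(exp(4*I*pi/5))*conj(exp(4*I*pi/5)) + 1*(exp(-4*I*pi/5))*conj(exp(-4*I*pi/5)) + 1*(exp(-2*I*pi/5))*conj(exp(-2*I*pi/5))]
      = (1/5)[(1) + (1) + (1) + (1) + (1)] = 5/5 = 1
  <chi_1*chi_0, chi_2> = (1/5)[1*(1)*conj(1) + 1*(exp(2*I*pi/5))*conj(exp(4*I*pi/5)) + 1*(exp(4*I*pi/5))*conj(exp(-2*I*pi/5)) + 1*(exp(-4*I*pi/5))*conj(exp(2*I*pi/5)) + 1*(exp(-2*I*pi/5))*conj(exp(-4*I*pi/5))]
      = (1/5)[(1) + (exp(-2*I*pi/5)) + (exp(-4*I*pi/5)) + (exp(4*I*pi/5)) + (exp(2*I*pi/5))] = 0/5 = 0
  <chi_1*chi_0, chi_3> = (1/5)[1*(1)*conj(1) + 1*(exp(2*I*pi/5))*conj(exp(-4*I*pi/5)) + 1*(exp(4*I*pi/5))*conj(exp(2*I*pi/5)) + 1*(exp(-4*I*pi/5))*conj(exp(-2*I*pi/5)) + 1*(exp(-2*I*pi/5))*conj(exp(4*I*pi/5))]
      = (1/5)[(1) + (exp(-4*I*pi/5)) + (exp(2*I*pi/5)) + (exp(-2*I*pi/5)) + (exp(4*I*pi/5))] = 0/5 = 0
  <chi_1*chi_0, chi_4> = (1/5)[1*(1)*conj(1) + 1*(exp(2*I*pi/5))*conj(exp(-2*I*pi/5)) + 1*(exp(4*I*pi/5))*conj(exp(-4*I*pi/5)) + 1*(exp(-4*I*pi/5))*conj(exp(4*I*pi/5)) + 1*(exp(-2*I*pi/5))*conj(exp(2*I*pi/5))]
      = (1/5)[(1) + (exp(4*I*pi/5)) + (exp(-2*I*pi/5)) + (exp(2*I*pi/5)) + (exp(-4*I*pi/5))] = 0/5 = 0
(Exp terms are combined using exp(i*s)*conj(exp(i*t)) = exp(i*(s-t)), and sums of them are collapsed using the identity that for every m > 1 the m distinct m-th roots of unity sum to 0, e.g. 1 + exp(2*I*pi/3) + exp(-2*I*pi/3) = 0.)
Hence the multiplicities are chi_1: 1. Dimension check: dim(chi_1)*dim(chi_0) = 1*1 = 1 and sum (mult * dim) = 1*1 = 1.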